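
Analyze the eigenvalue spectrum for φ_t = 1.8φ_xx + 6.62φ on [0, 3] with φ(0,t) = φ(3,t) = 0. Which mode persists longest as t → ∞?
Eigenvalues: λₙ = 1.8n²π²/3² - 6.62.
First three modes:
  n=1: λ₁ = 1.8π²/3² - 6.62 ≈ -4.646
  n=2: λ₂ = 7.2π²/3² - 6.62 ≈ 1.276
  n=3: λ₃ = 16.2π²/3² - 6.62 ≈ 11.145
Since 1.8π²/3² ≈ 1.974 < 6.62, λ₁ < 0.
The n=1 mode grows fastest (−λₙ is largest for n=1) → dominates.
Asymptotic: φ ~ c₁ sin(πx/3) e^{4.646t} (exponential growth at rate −λ₁ ≈ 4.646).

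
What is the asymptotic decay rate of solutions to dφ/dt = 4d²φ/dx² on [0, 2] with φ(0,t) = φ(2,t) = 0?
Eigenvalues: λₙ = 4n²π²/2².
First three modes:
  n=1: λ₁ = 4π²/2² ≈ 9.87
  n=2: λ₂ = 16π²/2² ≈ 39.478 (4× faster decay)
  n=3: λ₃ = 36π²/2² ≈ 88.826 (9× faster decay)
As t → ∞, higher modes decay exponentially faster. The n=1 mode dominates: φ ~ c₁ sin(πx/2) e^{-λ₁t}.
Decay rate: λ₁ = 4π²/2² ≈ 9.87.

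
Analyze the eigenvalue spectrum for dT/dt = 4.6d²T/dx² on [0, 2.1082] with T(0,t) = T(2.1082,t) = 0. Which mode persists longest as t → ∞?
Eigenvalues: λₙ = 4.6n²π²/2.1082².
First three modes:
  n=1: λ₁ = 4.6π²/2.1082² ≈ 10.215
  n=2: λ₂ = 18.4π²/2.1082² ≈ 40.86 (4× faster decay)
  n=3: λ₃ = 41.4π²/2.1082² ≈ 91.934 (9× faster decay)
As t → ∞, higher modes decay exponentially faster. The n=1 mode dominates: T ~ c₁ sin(πx/2.1082) e^{-λ₁t}.
Decay rate: λ₁ = 4.6π²/2.1082² ≈ 10.215.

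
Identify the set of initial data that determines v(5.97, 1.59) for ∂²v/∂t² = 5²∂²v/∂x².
Domain of dependence: [-1.98, 13.92]. Signals travel at speed 5, so data within |x - 5.97| ≤ 5·1.59 = 7.95 can reach the point.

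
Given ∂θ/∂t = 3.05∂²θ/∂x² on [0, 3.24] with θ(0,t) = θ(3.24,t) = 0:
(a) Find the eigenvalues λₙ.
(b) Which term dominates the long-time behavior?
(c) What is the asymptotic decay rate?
Eigenvalues: λₙ = 3.05n²π²/3.24².
First three modes:
  n=1: λ₁ = 3.05π²/3.24² ≈ 2.868
  n=2: λ₂ = 12.2π²/3.24² ≈ 11.47 (4× faster decay)
  n=3: λ₃ = 27.45π²/3.24² ≈ 25.808 (9× faster decay)
As t → ∞, higher modes decay exponentially faster. The n=1 mode dominates: θ ~ c₁ sin(πx/3.24) e^{-λ₁t}.
Decay rate: λ₁ = 3.05π²/3.24² ≈ 2.868.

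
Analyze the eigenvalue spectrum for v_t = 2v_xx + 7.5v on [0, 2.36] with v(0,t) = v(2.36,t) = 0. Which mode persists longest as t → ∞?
Eigenvalues: λₙ = 2n²π²/2.36² - 7.5.
First three modes:
  n=1: λ₁ = 2π²/2.36² - 7.5 ≈ -3.956
  n=2: λ₂ = 8π²/2.36² - 7.5 ≈ 6.676
  n=3: λ₃ = 18π²/2.36² - 7.5 ≈ 24.397
Since 2π²/2.36² ≈ 3.544 < 7.5, λ₁ < 0.
The n=1 mode grows fastest (−λₙ is largest for n=1) → dominates.
Asymptotic: v ~ c₁ sin(πx/2.36) e^{3.956t} (exponential growth at rate −λ₁ ≈ 3.956).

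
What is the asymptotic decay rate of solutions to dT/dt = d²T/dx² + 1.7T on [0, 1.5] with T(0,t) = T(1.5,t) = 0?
Eigenvalues: λₙ = n²π²/1.5² - 1.7.
First three modes:
  n=1: λ₁ = π²/1.5² - 1.7 ≈ 2.686
  n=2: λ₂ = 4π²/1.5² - 1.7 ≈ 15.846
  n=3: λ₃ = 9π²/1.5² - 1.7 ≈ 37.778
Since π²/1.5² ≈ 4.386 > 1.7, all λₙ > 0.
The n=1 mode decays slowest → dominates as t → ∞.
Asymptotic: T ~ c₁ sin(πx/1.5) e^{-λ₁t} with decay rate λ₁ ≈ 2.686.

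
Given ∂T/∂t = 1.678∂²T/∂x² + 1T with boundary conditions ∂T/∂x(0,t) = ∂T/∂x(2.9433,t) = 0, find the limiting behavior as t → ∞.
T grows unboundedly. With Neumann BCs the constant mode has diffusion eigenvalue 0, so any r > 0 makes it grow like e^(1t); solution grows exponentially.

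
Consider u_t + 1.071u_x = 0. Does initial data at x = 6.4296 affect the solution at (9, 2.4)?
Yes. The characteristic through (9, 2.4) passes through x = 6.4296.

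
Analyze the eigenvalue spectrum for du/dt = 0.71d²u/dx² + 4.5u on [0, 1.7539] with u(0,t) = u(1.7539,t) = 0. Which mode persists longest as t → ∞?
Eigenvalues: λₙ = 0.71n²π²/1.7539² - 4.5.
First three modes:
  n=1: λ₁ = 0.71π²/1.7539² - 4.5 ≈ -2.222
  n=2: λ₂ = 2.84π²/1.7539² - 4.5 ≈ 4.612
  n=3: λ₃ = 6.39π²/1.7539² - 4.5 ≈ 16.002
Since 0.71π²/1.7539² ≈ 2.278 < 4.5, λ₁ < 0.
The n=1 mode grows fastest (−λₙ is largest for n=1) → dominates.
Asymptotic: u ~ c₁ sin(πx/1.7539) e^{2.222t} (exponential growth at rate −λ₁ ≈ 2.222).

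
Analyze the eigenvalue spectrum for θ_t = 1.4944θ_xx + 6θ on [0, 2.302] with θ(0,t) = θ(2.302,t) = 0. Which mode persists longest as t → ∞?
Eigenvalues: λₙ = 1.4944n²π²/2.302² - 6.
First three modes:
  n=1: λ₁ = 1.4944π²/2.302² - 6 ≈ -3.217
  n=2: λ₂ = 5.9776π²/2.302² - 6 ≈ 5.133
  n=3: λ₃ = 13.4496π²/2.302² - 6 ≈ 19.049
Since 1.4944π²/2.302² ≈ 2.783 < 6, λ₁ < 0.
The n=1 mode grows fastest (−λₙ is largest for n=1) → dominates.
Asymptotic: θ ~ c₁ sin(πx/2.302) e^{3.217t} (exponential growth at rate −λ₁ ≈ 3.217).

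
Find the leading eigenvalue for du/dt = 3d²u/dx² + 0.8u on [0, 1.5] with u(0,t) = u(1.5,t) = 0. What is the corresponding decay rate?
Eigenvalues: λₙ = 3n²π²/1.5² - 0.8.
First three modes:
  n=1: λ₁ = 3π²/1.5² - 0.8 ≈ 12.359
  n=2: λ₂ = 12π²/1.5² - 0.8 ≈ 51.838
  n=3: λ₃ = 27π²/1.5² - 0.8 ≈ 117.635
Since 3π²/1.5² ≈ 13.159 > 0.8, all λₙ > 0.
The n=1 mode decays slowest → dominates as t → ∞.
Asymptotic: u ~ c₁ sin(πx/1.5) e^{-λ₁t} with decay rate λ₁ ≈ 12.359.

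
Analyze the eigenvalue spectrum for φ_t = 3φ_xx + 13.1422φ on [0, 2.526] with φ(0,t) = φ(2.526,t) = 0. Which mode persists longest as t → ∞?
Eigenvalues: λₙ = 3n²π²/2.526² - 13.1422.
First three modes:
  n=1: λ₁ = 3π²/2.526² - 13.1422 ≈ -8.502
  n=2: λ₂ = 12π²/2.526² - 13.1422 ≈ 5.419
  n=3: λ₃ = 27π²/2.526² - 13.1422 ≈ 28.621
Since 3π²/2.526² ≈ 4.64 < 13.1422, λ₁ < 0.
The n=1 mode grows fastest (−λₙ is largest for n=1) → dominates.
Asymptotic: φ ~ c₁ sin(πx/2.526) e^{8.502t} (exponential growth at rate −λ₁ ≈ 8.502).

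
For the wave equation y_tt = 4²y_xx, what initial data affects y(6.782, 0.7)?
Domain of dependence: [3.982, 9.582]. Signals travel at speed 4, so data within |x - 6.782| ≤ 4·0.7 = 2.8 can reach the point.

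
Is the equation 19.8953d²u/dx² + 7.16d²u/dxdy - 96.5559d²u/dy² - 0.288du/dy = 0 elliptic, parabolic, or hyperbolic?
Computing B² - 4AC with A = 19.8953, B = 7.16, C = -96.5559: discriminant = 7735.29998908 (positive). Answer: hyperbolic.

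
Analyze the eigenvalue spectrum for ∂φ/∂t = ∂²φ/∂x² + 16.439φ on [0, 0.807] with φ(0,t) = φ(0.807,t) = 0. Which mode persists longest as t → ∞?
Eigenvalues: λₙ = n²π²/0.807² - 16.439.
First three modes:
  n=1: λ₁ = π²/0.807² - 16.439 ≈ -1.284
  n=2: λ₂ = 4π²/0.807² - 16.439 ≈ 44.181
  n=3: λ₃ = 9π²/0.807² - 16.439 ≈ 119.955
Since π²/0.807² ≈ 15.155 < 16.439, λ₁ < 0.
The n=1 mode grows fastest (−λₙ is largest for n=1) → dominates.
Asymptotic: φ ~ c₁ sin(πx/0.807) e^{1.284t} (exponential growth at rate −λ₁ ≈ 1.284).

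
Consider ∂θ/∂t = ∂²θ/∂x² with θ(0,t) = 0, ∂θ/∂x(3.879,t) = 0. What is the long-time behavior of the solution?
As t → ∞, θ → 0. Heat escapes through the Dirichlet boundary.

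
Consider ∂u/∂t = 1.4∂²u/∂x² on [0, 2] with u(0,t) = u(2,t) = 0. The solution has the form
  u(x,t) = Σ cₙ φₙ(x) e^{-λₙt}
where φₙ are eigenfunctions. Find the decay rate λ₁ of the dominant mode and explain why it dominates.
Eigenvalues: λₙ = 1.4n²π²/2².
First three modes:
  n=1: λ₁ = 1.4π²/2² ≈ 3.454
  n=2: λ₂ = 5.6π²/2² ≈ 13.817 (4× faster decay)
  n=3: λ₃ = 12.6π²/2² ≈ 31.089 (9× faster decay)
As t → ∞, higher modes decay exponentially faster. The n=1 mode dominates: u ~ c₁ sin(πx/2) e^{-λ₁t}.
Decay rate: λ₁ = 1.4π²/2² ≈ 3.454.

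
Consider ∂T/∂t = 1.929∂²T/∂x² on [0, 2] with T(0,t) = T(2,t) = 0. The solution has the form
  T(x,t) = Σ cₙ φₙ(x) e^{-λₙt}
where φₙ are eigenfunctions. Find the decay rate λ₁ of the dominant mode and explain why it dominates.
Eigenvalues: λₙ = 1.929n²π²/2².
First three modes:
  n=1: λ₁ = 1.929π²/2² ≈ 4.76
  n=2: λ₂ = 7.716π²/2² ≈ 19.038 (4× faster decay)
  n=3: λ₃ = 17.361π²/2² ≈ 42.837 (9× faster decay)
As t → ∞, higher modes decay exponentially faster. The n=1 mode dominates: T ~ c₁ sin(πx/2) e^{-λ₁t}.
Decay rate: λ₁ = 1.929π²/2² ≈ 4.76.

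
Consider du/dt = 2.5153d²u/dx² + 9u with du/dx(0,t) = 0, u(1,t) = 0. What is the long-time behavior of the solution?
As t → ∞, u grows unboundedly. Reaction dominates diffusion (r=9 > κπ²/(4L²)≈6.21); solution grows exponentially.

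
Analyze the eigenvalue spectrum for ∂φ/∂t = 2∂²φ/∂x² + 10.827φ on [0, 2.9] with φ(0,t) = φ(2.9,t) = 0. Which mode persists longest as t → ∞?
Eigenvalues: λₙ = 2n²π²/2.9² - 10.827.
First three modes:
  n=1: λ₁ = 2π²/2.9² - 10.827 ≈ -8.48
  n=2: λ₂ = 8π²/2.9² - 10.827 ≈ -1.439
  n=3: λ₃ = 18π²/2.9² - 10.827 ≈ 10.297
Since 2π²/2.9² ≈ 2.347 < 10.827, λ₁ < 0.
The n=1 mode grows fastest (−λₙ is largest for n=1) → dominates.
Asymptotic: φ ~ c₁ sin(πx/2.9) e^{8.48t} (exponential growth at rate −λ₁ ≈ 8.48).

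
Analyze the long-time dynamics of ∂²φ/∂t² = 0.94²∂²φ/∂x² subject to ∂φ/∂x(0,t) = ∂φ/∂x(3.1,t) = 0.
Long-time behavior: φ oscillates about a mean that drifts linearly in t (generically unbounded; no decay). There is no damping, so the nonconstant modes persist as standing waves (energy conserved, no decay). But with Neumann conditions at both ends the constant mode has eigenvalue 0: the spatial mean M(t) of φ satisfies M'' = 0, so M(t) = M(0) + M'(0)·t. Unless the initial velocity has zero mean (∫φ_t(x,0)dx = 0), the solution grows linearly in t (unbounded, though not exponentially); if it does have zero mean, the solution stays bounded and simply oscillates.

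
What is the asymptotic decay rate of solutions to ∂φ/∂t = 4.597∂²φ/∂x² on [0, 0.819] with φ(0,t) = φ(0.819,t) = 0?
Eigenvalues: λₙ = 4.597n²π²/0.819².
First three modes:
  n=1: λ₁ = 4.597π²/0.819² ≈ 67.64
  n=2: λ₂ = 18.388π²/0.819² ≈ 270.562 (4× faster decay)
  n=3: λ₃ = 41.373π²/0.819² ≈ 608.764 (9× faster decay)
As t → ∞, higher modes decay exponentially faster. The n=1 mode dominates: φ ~ c₁ sin(πx/0.819) e^{-λ₁t}.
Decay rate: λ₁ = 4.597π²/0.819² ≈ 67.64.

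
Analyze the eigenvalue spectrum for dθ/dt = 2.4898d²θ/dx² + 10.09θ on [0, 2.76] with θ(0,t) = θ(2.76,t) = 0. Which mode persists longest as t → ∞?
Eigenvalues: λₙ = 2.4898n²π²/2.76² - 10.09.
First three modes:
  n=1: λ₁ = 2.4898π²/2.76² - 10.09 ≈ -6.864
  n=2: λ₂ = 9.9592π²/2.76² - 10.09 ≈ 2.813
  n=3: λ₃ = 22.4082π²/2.76² - 10.09 ≈ 18.943
Since 2.4898π²/2.76² ≈ 3.226 < 10.09, λ₁ < 0.
The n=1 mode grows fastest (−λₙ is largest for n=1) → dominates.
Asymptotic: θ ~ c₁ sin(πx/2.76) e^{6.864t} (exponential growth at rate −λ₁ ≈ 6.864).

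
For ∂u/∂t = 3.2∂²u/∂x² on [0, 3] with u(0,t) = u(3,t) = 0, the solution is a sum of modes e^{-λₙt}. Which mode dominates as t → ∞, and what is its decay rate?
Eigenvalues: λₙ = 3.2n²π²/3².
First three modes:
  n=1: λ₁ = 3.2π²/3² ≈ 3.509
  n=2: λ₂ = 12.8π²/3² ≈ 14.037 (4× faster decay)
  n=3: λ₃ = 28.8π²/3² ≈ 31.583 (9× faster decay)
As t → ∞, higher modes decay exponentially faster. The n=1 mode dominates: u ~ c₁ sin(πx/3) e^{-λ₁t}.
Decay rate: λ₁ = 3.2π²/3² ≈ 3.509.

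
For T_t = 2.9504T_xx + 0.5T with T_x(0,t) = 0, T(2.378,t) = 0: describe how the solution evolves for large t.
T → 0. Diffusion dominates reaction (r=0.5 < κπ²/(4L²)≈1.29); solution decays.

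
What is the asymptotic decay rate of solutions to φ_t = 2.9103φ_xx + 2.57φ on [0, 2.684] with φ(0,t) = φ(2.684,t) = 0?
Eigenvalues: λₙ = 2.9103n²π²/2.684² - 2.57.
First three modes:
  n=1: λ₁ = 2.9103π²/2.684² - 2.57 ≈ 1.417
  n=2: λ₂ = 11.6412π²/2.684² - 2.57 ≈ 13.379
  n=3: λ₃ = 26.1927π²/2.684² - 2.57 ≈ 33.315
Since 2.9103π²/2.684² ≈ 3.987 > 2.57, all λₙ > 0.
The n=1 mode decays slowest → dominates as t → ∞.
Asymptotic: φ ~ c₁ sin(πx/2.684) e^{-λ₁t} with decay rate λ₁ ≈ 1.417.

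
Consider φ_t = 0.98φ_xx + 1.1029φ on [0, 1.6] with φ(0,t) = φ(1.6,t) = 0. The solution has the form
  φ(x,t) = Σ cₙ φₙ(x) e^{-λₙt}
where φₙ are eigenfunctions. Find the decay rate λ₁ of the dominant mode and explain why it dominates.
Eigenvalues: λₙ = 0.98n²π²/1.6² - 1.1029.
First three modes:
  n=1: λ₁ = 0.98π²/1.6² - 1.1029 ≈ 2.675
  n=2: λ₂ = 3.92π²/1.6² - 1.1029 ≈ 14.01
  n=3: λ₃ = 8.82π²/1.6² - 1.1029 ≈ 32.901
Since 0.98π²/1.6² ≈ 3.778 > 1.1029, all λₙ > 0.
The n=1 mode decays slowest → dominates as t → ∞.
Asymptotic: φ ~ c₁ sin(πx/1.6) e^{-λ₁t} with decay rate λ₁ ≈ 2.675.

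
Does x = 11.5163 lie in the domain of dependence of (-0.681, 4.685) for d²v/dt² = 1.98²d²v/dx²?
No. The domain of dependence is [-9.9573, 8.5953], and 11.5163 is outside this interval.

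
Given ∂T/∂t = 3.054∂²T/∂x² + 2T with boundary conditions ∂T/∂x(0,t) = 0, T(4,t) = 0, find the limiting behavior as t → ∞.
T grows unboundedly. Reaction dominates diffusion (r=2 > κπ²/(4L²)≈0.47); solution grows exponentially.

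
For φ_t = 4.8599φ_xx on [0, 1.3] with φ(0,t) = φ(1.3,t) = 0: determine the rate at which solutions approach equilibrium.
Eigenvalues: λₙ = 4.8599n²π²/1.3².
First three modes:
  n=1: λ₁ = 4.8599π²/1.3² ≈ 28.382
  n=2: λ₂ = 19.4396π²/1.3² ≈ 113.527 (4× faster decay)
  n=3: λ₃ = 43.7391π²/1.3² ≈ 255.436 (9× faster decay)
As t → ∞, higher modes decay exponentially faster. The n=1 mode dominates: φ ~ c₁ sin(πx/1.3) e^{-λ₁t}.
Decay rate: λ₁ = 4.8599π²/1.3² ≈ 28.382.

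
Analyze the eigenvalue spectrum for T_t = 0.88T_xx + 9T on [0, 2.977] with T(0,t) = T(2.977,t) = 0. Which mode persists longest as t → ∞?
Eigenvalues: λₙ = 0.88n²π²/2.977² - 9.
First three modes:
  n=1: λ₁ = 0.88π²/2.977² - 9 ≈ -8.02
  n=2: λ₂ = 3.52π²/2.977² - 9 ≈ -5.08
  n=3: λ₃ = 7.92π²/2.977² - 9 ≈ -0.18
Since 0.88π²/2.977² ≈ 0.98 < 9, λ₁ < 0.
The n=1 mode grows fastest (−λₙ is largest for n=1) → dominates.
Asymptotic: T ~ c₁ sin(πx/2.977) e^{8.02t} (exponential growth at rate −λ₁ ≈ 8.02).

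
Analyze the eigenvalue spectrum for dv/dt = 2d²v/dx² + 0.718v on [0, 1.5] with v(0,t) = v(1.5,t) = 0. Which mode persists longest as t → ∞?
Eigenvalues: λₙ = 2n²π²/1.5² - 0.718.
First three modes:
  n=1: λ₁ = 2π²/1.5² - 0.718 ≈ 8.055
  n=2: λ₂ = 8π²/1.5² - 0.718 ≈ 34.374
  n=3: λ₃ = 18π²/1.5² - 0.718 ≈ 78.239
Since 2π²/1.5² ≈ 8.773 > 0.718, all λₙ > 0.
The n=1 mode decays slowest → dominates as t → ∞.
Asymptotic: v ~ c₁ sin(πx/1.5) e^{-λ₁t} with decay rate λ₁ ≈ 8.055.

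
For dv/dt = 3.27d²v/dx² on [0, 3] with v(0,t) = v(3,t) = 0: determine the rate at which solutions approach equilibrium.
Eigenvalues: λₙ = 3.27n²π²/3².
First three modes:
  n=1: λ₁ = 3.27π²/3² ≈ 3.586
  n=2: λ₂ = 13.08π²/3² ≈ 14.344 (4× faster decay)
  n=3: λ₃ = 29.43π²/3² ≈ 32.274 (9× faster decay)
As t → ∞, higher modes decay exponentially faster. The n=1 mode dominates: v ~ c₁ sin(πx/3) e^{-λ₁t}.
Decay rate: λ₁ = 3.27π²/3² ≈ 3.586.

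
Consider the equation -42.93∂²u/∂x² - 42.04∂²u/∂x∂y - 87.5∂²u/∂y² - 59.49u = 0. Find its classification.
Elliptic. (A = -42.93, B = -42.04, C = -87.5 gives B² - 4AC = -13258.1384.)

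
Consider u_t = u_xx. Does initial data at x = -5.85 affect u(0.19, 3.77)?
Yes, for any finite x. The heat equation has infinite propagation speed, so all initial data affects all points at any t > 0.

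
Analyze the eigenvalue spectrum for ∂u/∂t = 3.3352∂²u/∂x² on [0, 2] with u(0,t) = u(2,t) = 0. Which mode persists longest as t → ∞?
Eigenvalues: λₙ = 3.3352n²π²/2².
First three modes:
  n=1: λ₁ = 3.3352π²/2² ≈ 8.229
  n=2: λ₂ = 13.3408π²/2² ≈ 32.917 (4× faster decay)
  n=3: λ₃ = 30.0168π²/2² ≈ 74.063 (9× faster decay)
As t → ∞, higher modes decay exponentially faster. The n=1 mode dominates: u ~ c₁ sin(πx/2) e^{-λ₁t}.
Decay rate: λ₁ = 3.3352π²/2² ≈ 8.229.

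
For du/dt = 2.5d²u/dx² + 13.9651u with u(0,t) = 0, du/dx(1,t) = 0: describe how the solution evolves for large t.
u grows unboundedly. Reaction dominates diffusion (r=13.9651 > κπ²/(4L²)≈6.17); solution grows exponentially.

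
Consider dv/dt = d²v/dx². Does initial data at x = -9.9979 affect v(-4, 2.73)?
Yes, for any finite x. The heat equation has infinite propagation speed, so all initial data affects all points at any t > 0.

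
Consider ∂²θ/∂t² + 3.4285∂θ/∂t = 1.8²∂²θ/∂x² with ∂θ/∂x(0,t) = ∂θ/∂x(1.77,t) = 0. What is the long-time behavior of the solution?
As t → ∞, θ → constant (steady state). Damping (γ=3.4285) dissipates the nonconstant modes; with Neumann BCs the spatial average obeys M''+γM'=0 and tends to a finite limit.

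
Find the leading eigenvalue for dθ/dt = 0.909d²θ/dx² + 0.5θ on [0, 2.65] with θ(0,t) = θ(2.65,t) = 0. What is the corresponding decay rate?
Eigenvalues: λₙ = 0.909n²π²/2.65² - 0.5.
First three modes:
  n=1: λ₁ = 0.909π²/2.65² - 0.5 ≈ 0.778
  n=2: λ₂ = 3.636π²/2.65² - 0.5 ≈ 4.61
  n=3: λ₃ = 8.181π²/2.65² - 0.5 ≈ 10.998
Since 0.909π²/2.65² ≈ 1.278 > 0.5, all λₙ > 0.
The n=1 mode decays slowest → dominates as t → ∞.
Asymptotic: θ ~ c₁ sin(πx/2.65) e^{-λ₁t} with decay rate λ₁ ≈ 0.778.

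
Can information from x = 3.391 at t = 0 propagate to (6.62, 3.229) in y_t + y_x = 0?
Yes. The characteristic through (6.62, 3.229) passes through x = 3.391.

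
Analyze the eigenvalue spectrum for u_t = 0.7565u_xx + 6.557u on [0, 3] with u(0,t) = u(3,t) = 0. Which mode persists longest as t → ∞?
Eigenvalues: λₙ = 0.7565n²π²/3² - 6.557.
First three modes:
  n=1: λ₁ = 0.7565π²/3² - 6.557 ≈ -5.727
  n=2: λ₂ = 3.026π²/3² - 6.557 ≈ -3.239
  n=3: λ₃ = 6.8085π²/3² - 6.557 ≈ 0.909
Since 0.7565π²/3² ≈ 0.83 < 6.557, λ₁ < 0.
The n=1 mode grows fastest (−λₙ is largest for n=1) → dominates.
Asymptotic: u ~ c₁ sin(πx/3) e^{5.727t} (exponential growth at rate −λ₁ ≈ 5.727).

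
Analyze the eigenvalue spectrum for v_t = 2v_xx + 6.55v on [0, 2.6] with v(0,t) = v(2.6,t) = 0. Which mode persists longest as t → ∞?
Eigenvalues: λₙ = 2n²π²/2.6² - 6.55.
First three modes:
  n=1: λ₁ = 2π²/2.6² - 6.55 ≈ -3.63
  n=2: λ₂ = 8π²/2.6² - 6.55 ≈ 5.13
  n=3: λ₃ = 18π²/2.6² - 6.55 ≈ 19.73
Since 2π²/2.6² ≈ 2.92 < 6.55, λ₁ < 0.
The n=1 mode grows fastest (−λₙ is largest for n=1) → dominates.
Asymptotic: v ~ c₁ sin(πx/2.6) e^{3.63t} (exponential growth at rate −λ₁ ≈ 3.63).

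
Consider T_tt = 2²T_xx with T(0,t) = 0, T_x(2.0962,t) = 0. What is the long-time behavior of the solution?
As t → ∞, T oscillates (no decay). Energy is conserved; the solution oscillates indefinitely as standing waves.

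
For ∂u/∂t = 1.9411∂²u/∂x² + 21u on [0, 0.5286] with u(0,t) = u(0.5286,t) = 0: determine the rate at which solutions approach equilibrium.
Eigenvalues: λₙ = 1.9411n²π²/0.5286² - 21.
First three modes:
  n=1: λ₁ = 1.9411π²/0.5286² - 21 ≈ 47.564
  n=2: λ₂ = 7.7644π²/0.5286² - 21 ≈ 253.254
  n=3: λ₃ = 17.4699π²/0.5286² - 21 ≈ 596.072
Since 1.9411π²/0.5286² ≈ 68.564 > 21, all λₙ > 0.
The n=1 mode decays slowest → dominates as t → ∞.
Asymptotic: u ~ c₁ sin(πx/0.5286) e^{-λ₁t} with decay rate λ₁ ≈ 47.564.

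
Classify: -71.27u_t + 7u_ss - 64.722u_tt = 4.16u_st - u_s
Rewriting in standard form: 7u_ss - 4.16u_st - 64.722u_tt + u_s - 71.27u_t = 0. Hyperbolic (discriminant = 1829.5216).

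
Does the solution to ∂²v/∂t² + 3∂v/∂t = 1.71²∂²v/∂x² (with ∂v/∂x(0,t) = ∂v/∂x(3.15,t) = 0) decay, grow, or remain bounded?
v → constant (steady state). Damping (γ=3) dissipates the nonconstant modes; with Neumann BCs the spatial average obeys M''+γM'=0 and tends to a finite limit.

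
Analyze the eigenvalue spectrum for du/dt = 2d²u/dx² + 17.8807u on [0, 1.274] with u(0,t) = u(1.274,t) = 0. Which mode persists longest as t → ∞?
Eigenvalues: λₙ = 2n²π²/1.274² - 17.8807.
First three modes:
  n=1: λ₁ = 2π²/1.274² - 17.8807 ≈ -5.719
  n=2: λ₂ = 8π²/1.274² - 17.8807 ≈ 30.766
  n=3: λ₃ = 18π²/1.274² - 17.8807 ≈ 91.574
Since 2π²/1.274² ≈ 12.162 < 17.8807, λ₁ < 0.
The n=1 mode grows fastest (−λₙ is largest for n=1) → dominates.
Asymptotic: u ~ c₁ sin(πx/1.274) e^{5.719t} (exponential growth at rate −λ₁ ≈ 5.719).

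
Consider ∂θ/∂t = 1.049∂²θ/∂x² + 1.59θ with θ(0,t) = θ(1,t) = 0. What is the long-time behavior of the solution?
As t → ∞, θ → 0. Diffusion dominates reaction (r=1.59 < κπ²/L²≈10.35); solution decays.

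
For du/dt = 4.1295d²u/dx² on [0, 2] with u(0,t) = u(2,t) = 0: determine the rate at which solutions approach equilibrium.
Eigenvalues: λₙ = 4.1295n²π²/2².
First three modes:
  n=1: λ₁ = 4.1295π²/2² ≈ 10.189
  n=2: λ₂ = 16.518π²/2² ≈ 40.757 (4× faster decay)
  n=3: λ₃ = 37.1655π²/2² ≈ 91.702 (9× faster decay)
As t → ∞, higher modes decay exponentially faster. The n=1 mode dominates: u ~ c₁ sin(πx/2) e^{-λ₁t}.
Decay rate: λ₁ = 4.1295π²/2² ≈ 10.189.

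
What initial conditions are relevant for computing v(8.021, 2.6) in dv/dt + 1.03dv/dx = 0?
A single point: x = 5.343. The characteristic through (8.021, 2.6) is x - 1.03t = const, so x = 8.021 - 1.03·2.6 = 5.343.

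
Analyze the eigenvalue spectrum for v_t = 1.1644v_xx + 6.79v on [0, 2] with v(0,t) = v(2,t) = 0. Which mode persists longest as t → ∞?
Eigenvalues: λₙ = 1.1644n²π²/2² - 6.79.
First three modes:
  n=1: λ₁ = 1.1644π²/2² - 6.79 ≈ -3.917
  n=2: λ₂ = 4.6576π²/2² - 6.79 ≈ 4.702
  n=3: λ₃ = 10.4796π²/2² - 6.79 ≈ 19.067
Since 1.1644π²/2² ≈ 2.873 < 6.79, λ₁ < 0.
The n=1 mode grows fastest (−λₙ is largest for n=1) → dominates.
Asymptotic: v ~ c₁ sin(πx/2) e^{3.917t} (exponential growth at rate −λ₁ ≈ 3.917).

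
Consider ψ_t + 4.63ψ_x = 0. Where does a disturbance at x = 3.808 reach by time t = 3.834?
At x = 21.55942. The characteristic carries data from (3.808, 0) to (21.55942, 3.834).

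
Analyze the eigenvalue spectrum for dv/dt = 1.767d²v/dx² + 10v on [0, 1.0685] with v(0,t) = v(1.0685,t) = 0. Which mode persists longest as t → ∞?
Eigenvalues: λₙ = 1.767n²π²/1.0685² - 10.
First three modes:
  n=1: λ₁ = 1.767π²/1.0685² - 10 ≈ 5.275
  n=2: λ₂ = 7.068π²/1.0685² - 10 ≈ 51.101
  n=3: λ₃ = 15.903π²/1.0685² - 10 ≈ 127.477
Since 1.767π²/1.0685² ≈ 15.275 > 10, all λₙ > 0.
The n=1 mode decays slowest → dominates as t → ∞.
Asymptotic: v ~ c₁ sin(πx/1.0685) e^{-λ₁t} with decay rate λ₁ ≈ 5.275.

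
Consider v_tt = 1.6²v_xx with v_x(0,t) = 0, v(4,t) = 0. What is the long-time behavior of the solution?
As t → ∞, v oscillates (no decay). Energy is conserved; the solution oscillates indefinitely as standing waves.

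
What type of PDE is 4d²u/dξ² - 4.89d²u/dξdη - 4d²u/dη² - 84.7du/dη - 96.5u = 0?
With A = 4, B = -4.89, C = -4, the discriminant is 87.9121. This is a hyperbolic PDE.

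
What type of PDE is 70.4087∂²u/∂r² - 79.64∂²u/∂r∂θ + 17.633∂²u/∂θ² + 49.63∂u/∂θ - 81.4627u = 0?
With A = 70.4087, B = -79.64, C = 17.633, the discriminant is 1376.4631716. This is a hyperbolic PDE.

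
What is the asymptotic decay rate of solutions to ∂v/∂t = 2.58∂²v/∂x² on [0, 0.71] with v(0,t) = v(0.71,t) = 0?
Eigenvalues: λₙ = 2.58n²π²/0.71².
First three modes:
  n=1: λ₁ = 2.58π²/0.71² ≈ 50.513
  n=2: λ₂ = 10.32π²/0.71² ≈ 202.052 (4× faster decay)
  n=3: λ₃ = 23.22π²/0.71² ≈ 454.617 (9× faster decay)
As t → ∞, higher modes decay exponentially faster. The n=1 mode dominates: v ~ c₁ sin(πx/0.71) e^{-λ₁t}.
Decay rate: λ₁ = 2.58π²/0.71² ≈ 50.513.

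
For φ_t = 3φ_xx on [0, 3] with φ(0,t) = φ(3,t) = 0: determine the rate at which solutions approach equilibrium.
Eigenvalues: λₙ = 3n²π²/3².
First three modes:
  n=1: λ₁ = 3π²/3² ≈ 3.29
  n=2: λ₂ = 12π²/3² ≈ 13.159 (4× faster decay)
  n=3: λ₃ = 27π²/3² ≈ 29.609 (9× faster decay)
As t → ∞, higher modes decay exponentially faster. The n=1 mode dominates: φ ~ c₁ sin(πx/3) e^{-λ₁t}.
Decay rate: λ₁ = 3π²/3² ≈ 3.29.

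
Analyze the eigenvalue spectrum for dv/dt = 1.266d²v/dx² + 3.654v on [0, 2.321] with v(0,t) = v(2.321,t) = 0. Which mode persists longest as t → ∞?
Eigenvalues: λₙ = 1.266n²π²/2.321² - 3.654.
First three modes:
  n=1: λ₁ = 1.266π²/2.321² - 3.654 ≈ -1.335
  n=2: λ₂ = 5.064π²/2.321² - 3.654 ≈ 5.624
  n=3: λ₃ = 11.394π²/2.321² - 3.654 ≈ 17.221
Since 1.266π²/2.321² ≈ 2.319 < 3.654, λ₁ < 0.
The n=1 mode grows fastest (−λₙ is largest for n=1) → dominates.
Asymptotic: v ~ c₁ sin(πx/2.321) e^{1.335t} (exponential growth at rate −λ₁ ≈ 1.335).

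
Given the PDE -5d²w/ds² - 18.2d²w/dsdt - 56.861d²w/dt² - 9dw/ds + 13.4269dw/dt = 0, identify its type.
The second-order coefficients are A = -5, B = -18.2, C = -56.861. Since B² - 4AC = -805.98 < 0, this is an elliptic PDE.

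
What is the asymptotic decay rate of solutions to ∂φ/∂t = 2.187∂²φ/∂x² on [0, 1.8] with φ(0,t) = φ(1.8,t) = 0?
Eigenvalues: λₙ = 2.187n²π²/1.8².
First three modes:
  n=1: λ₁ = 2.187π²/1.8² ≈ 6.662
  n=2: λ₂ = 8.748π²/1.8² ≈ 26.648 (4× faster decay)
  n=3: λ₃ = 19.683π²/1.8² ≈ 59.958 (9× faster decay)
As t → ∞, higher modes decay exponentially faster. The n=1 mode dominates: φ ~ c₁ sin(πx/1.8) e^{-λ₁t}.
Decay rate: λ₁ = 2.187π²/1.8² ≈ 6.662.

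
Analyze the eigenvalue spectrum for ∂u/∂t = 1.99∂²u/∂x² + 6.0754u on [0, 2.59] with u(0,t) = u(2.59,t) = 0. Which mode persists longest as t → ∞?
Eigenvalues: λₙ = 1.99n²π²/2.59² - 6.0754.
First three modes:
  n=1: λ₁ = 1.99π²/2.59² - 6.0754 ≈ -3.148
  n=2: λ₂ = 7.96π²/2.59² - 6.0754 ≈ 5.636
  n=3: λ₃ = 17.91π²/2.59² - 6.0754 ≈ 20.276
Since 1.99π²/2.59² ≈ 2.928 < 6.0754, λ₁ < 0.
The n=1 mode grows fastest (−λₙ is largest for n=1) → dominates.
Asymptotic: u ~ c₁ sin(πx/2.59) e^{3.148t} (exponential growth at rate −λ₁ ≈ 3.148).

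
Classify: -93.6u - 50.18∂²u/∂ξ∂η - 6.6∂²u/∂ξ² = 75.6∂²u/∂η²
Rewriting in standard form: -6.6∂²u/∂ξ² - 50.18∂²u/∂ξ∂η - 75.6∂²u/∂η² - 93.6u = 0. Hyperbolic (discriminant = 522.1924).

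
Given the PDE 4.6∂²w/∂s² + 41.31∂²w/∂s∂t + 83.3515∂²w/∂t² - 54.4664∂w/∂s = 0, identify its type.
The second-order coefficients are A = 4.6, B = 41.31, C = 83.3515. Since B² - 4AC = 172.8485 > 0, this is a hyperbolic PDE.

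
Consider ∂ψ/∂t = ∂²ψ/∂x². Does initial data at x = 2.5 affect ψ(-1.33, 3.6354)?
Yes, for any finite x. The heat equation has infinite propagation speed, so all initial data affects all points at any t > 0.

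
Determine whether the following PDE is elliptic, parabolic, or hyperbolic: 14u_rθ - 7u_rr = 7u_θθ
Rewriting in standard form: -7u_rr + 14u_rθ - 7u_θθ = 0. Coefficients: A = -7, B = 14, C = -7. B² - 4AC = 0, which is zero, so the equation is parabolic.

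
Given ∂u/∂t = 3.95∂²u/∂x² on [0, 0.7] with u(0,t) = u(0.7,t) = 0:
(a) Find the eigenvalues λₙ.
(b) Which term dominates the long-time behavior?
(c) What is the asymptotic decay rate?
Eigenvalues: λₙ = 3.95n²π²/0.7².
First three modes:
  n=1: λ₁ = 3.95π²/0.7² ≈ 79.561
  n=2: λ₂ = 15.8π²/0.7² ≈ 318.244 (4× faster decay)
  n=3: λ₃ = 35.55π²/0.7² ≈ 716.05 (9× faster decay)
As t → ∞, higher modes decay exponentially faster. The n=1 mode dominates: u ~ c₁ sin(πx/0.7) e^{-λ₁t}.
Decay rate: λ₁ = 3.95π²/0.7² ≈ 79.561.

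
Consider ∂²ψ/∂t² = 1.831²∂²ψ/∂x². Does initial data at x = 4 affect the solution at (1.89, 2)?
Yes. The domain of dependence is [-1.772, 5.552], and 4 ∈ [-1.772, 5.552].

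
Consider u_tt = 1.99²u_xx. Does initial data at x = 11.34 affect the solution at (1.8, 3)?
No. The domain of dependence is [-4.17, 7.77], and 11.34 is outside this interval.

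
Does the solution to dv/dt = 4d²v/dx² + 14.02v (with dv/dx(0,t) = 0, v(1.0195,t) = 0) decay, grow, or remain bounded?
v grows unboundedly. Reaction dominates diffusion (r=14.02 > κπ²/(4L²)≈9.5); solution grows exponentially.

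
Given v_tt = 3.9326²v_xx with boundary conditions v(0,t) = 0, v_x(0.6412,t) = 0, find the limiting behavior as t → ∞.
v oscillates (no decay). Energy is conserved; the solution oscillates indefinitely as standing waves.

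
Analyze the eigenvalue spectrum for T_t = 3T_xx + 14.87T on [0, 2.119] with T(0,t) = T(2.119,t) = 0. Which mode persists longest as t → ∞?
Eigenvalues: λₙ = 3n²π²/2.119² - 14.87.
First three modes:
  n=1: λ₁ = 3π²/2.119² - 14.87 ≈ -8.276
  n=2: λ₂ = 12π²/2.119² - 14.87 ≈ 11.507
  n=3: λ₃ = 27π²/2.119² - 14.87 ≈ 44.477
Since 3π²/2.119² ≈ 6.594 < 14.87, λ₁ < 0.
The n=1 mode grows fastest (−λₙ is largest for n=1) → dominates.
Asymptotic: T ~ c₁ sin(πx/2.119) e^{8.276t} (exponential growth at rate −λ₁ ≈ 8.276).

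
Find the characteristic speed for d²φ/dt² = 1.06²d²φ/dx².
Speed = 1.06. Information travels along characteristics x = x₀ ± 1.06t.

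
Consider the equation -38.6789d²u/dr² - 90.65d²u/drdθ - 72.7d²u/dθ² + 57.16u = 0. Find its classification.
Elliptic. (A = -38.6789, B = -90.65, C = -72.7 gives B² - 4AC = -3030.40162.)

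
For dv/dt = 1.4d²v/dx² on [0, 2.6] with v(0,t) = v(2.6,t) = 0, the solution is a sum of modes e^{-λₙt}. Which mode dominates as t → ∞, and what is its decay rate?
Eigenvalues: λₙ = 1.4n²π²/2.6².
First three modes:
  n=1: λ₁ = 1.4π²/2.6² ≈ 2.044
  n=2: λ₂ = 5.6π²/2.6² ≈ 8.176 (4× faster decay)
  n=3: λ₃ = 12.6π²/2.6² ≈ 18.396 (9× faster decay)
As t → ∞, higher modes decay exponentially faster. The n=1 mode dominates: v ~ c₁ sin(πx/2.6) e^{-λ₁t}.
Decay rate: λ₁ = 1.4π²/2.6² ≈ 2.044.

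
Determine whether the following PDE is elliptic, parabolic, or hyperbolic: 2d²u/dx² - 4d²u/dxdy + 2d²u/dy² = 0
Coefficients: A = 2, B = -4, C = 2. B² - 4AC = 0, which is zero, so the equation is parabolic.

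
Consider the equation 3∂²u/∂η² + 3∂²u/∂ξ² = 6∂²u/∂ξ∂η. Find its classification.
Rewriting in standard form: 3∂²u/∂ξ² - 6∂²u/∂ξ∂η + 3∂²u/∂η² = 0. Parabolic. (A = 3, B = -6, C = 3 gives B² - 4AC = 0.)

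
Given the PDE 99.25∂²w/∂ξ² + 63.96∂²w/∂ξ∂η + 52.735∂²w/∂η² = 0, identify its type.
The second-order coefficients are A = 99.25, B = 63.96, C = 52.735. Since B² - 4AC = -16844.9134 < 0, this is an elliptic PDE.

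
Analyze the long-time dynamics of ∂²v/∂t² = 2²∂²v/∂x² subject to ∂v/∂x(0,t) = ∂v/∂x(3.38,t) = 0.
Long-time behavior: v oscillates about a mean that drifts linearly in t (generically unbounded; no decay). There is no damping, so the nonconstant modes persist as standing waves (energy conserved, no decay). But with Neumann conditions at both ends the constant mode has eigenvalue 0: the spatial mean M(t) of v satisfies M'' = 0, so M(t) = M(0) + M'(0)·t. Unless the initial velocity has zero mean (∫v_t(x,0)dx = 0), the solution grows linearly in t (unbounded, though not exponentially); if it does have zero mean, the solution stays bounded and simply oscillates.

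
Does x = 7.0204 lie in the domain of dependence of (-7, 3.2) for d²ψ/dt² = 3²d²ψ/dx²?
No. The domain of dependence is [-16.6, 2.6], and 7.0204 is outside this interval.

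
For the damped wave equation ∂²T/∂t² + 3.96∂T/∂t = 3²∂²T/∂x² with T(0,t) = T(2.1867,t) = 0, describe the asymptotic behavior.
T → 0. Damping (γ=3.96) dissipates energy; oscillations decay exponentially.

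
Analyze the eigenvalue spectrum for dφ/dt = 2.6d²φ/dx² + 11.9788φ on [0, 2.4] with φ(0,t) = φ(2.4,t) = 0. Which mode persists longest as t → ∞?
Eigenvalues: λₙ = 2.6n²π²/2.4² - 11.9788.
First three modes:
  n=1: λ₁ = 2.6π²/2.4² - 11.9788 ≈ -7.524
  n=2: λ₂ = 10.4π²/2.4² - 11.9788 ≈ 5.841
  n=3: λ₃ = 23.4π²/2.4² - 11.9788 ≈ 28.116
Since 2.6π²/2.4² ≈ 4.455 < 11.9788, λ₁ < 0.
The n=1 mode grows fastest (−λₙ is largest for n=1) → dominates.
Asymptotic: φ ~ c₁ sin(πx/2.4) e^{7.524t} (exponential growth at rate −λ₁ ≈ 7.524).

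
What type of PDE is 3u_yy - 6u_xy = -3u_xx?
Rewriting in standard form: 3u_xx - 6u_xy + 3u_yy = 0. With A = 3, B = -6, C = 3, the discriminant is 0. This is a parabolic PDE.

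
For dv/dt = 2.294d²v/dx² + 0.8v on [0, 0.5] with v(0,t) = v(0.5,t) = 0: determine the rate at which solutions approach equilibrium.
Eigenvalues: λₙ = 2.294n²π²/0.5² - 0.8.
First three modes:
  n=1: λ₁ = 2.294π²/0.5² - 0.8 ≈ 89.763
  n=2: λ₂ = 9.176π²/0.5² - 0.8 ≈ 361.454
  n=3: λ₃ = 20.646π²/0.5² - 0.8 ≈ 814.271
Since 2.294π²/0.5² ≈ 90.563 > 0.8, all λₙ > 0.
The n=1 mode decays slowest → dominates as t → ∞.
Asymptotic: v ~ c₁ sin(πx/0.5) e^{-λ₁t} with decay rate λ₁ ≈ 89.763.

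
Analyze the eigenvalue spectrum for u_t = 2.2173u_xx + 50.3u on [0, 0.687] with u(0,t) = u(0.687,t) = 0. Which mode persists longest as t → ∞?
Eigenvalues: λₙ = 2.2173n²π²/0.687² - 50.3.
First three modes:
  n=1: λ₁ = 2.2173π²/0.687² - 50.3 ≈ -3.933
  n=2: λ₂ = 8.8692π²/0.687² - 50.3 ≈ 135.169
  n=3: λ₃ = 19.9557π²/0.687² - 50.3 ≈ 367.005
Since 2.2173π²/0.687² ≈ 46.367 < 50.3, λ₁ < 0.
The n=1 mode grows fastest (−λₙ is largest for n=1) → dominates.
Asymptotic: u ~ c₁ sin(πx/0.687) e^{3.933t} (exponential growth at rate −λ₁ ≈ 3.933).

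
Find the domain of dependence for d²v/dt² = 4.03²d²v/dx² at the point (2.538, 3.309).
Domain of dependence: [-10.79727, 15.87327]. Signals travel at speed 4.03, so data within |x - 2.538| ≤ 4.03·3.309 = 13.33527 can reach the point.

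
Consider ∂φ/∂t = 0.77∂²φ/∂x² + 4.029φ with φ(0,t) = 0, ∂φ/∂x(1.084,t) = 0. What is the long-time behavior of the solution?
As t → ∞, φ grows unboundedly. Reaction dominates diffusion (r=4.029 > κπ²/(4L²)≈1.62); solution grows exponentially.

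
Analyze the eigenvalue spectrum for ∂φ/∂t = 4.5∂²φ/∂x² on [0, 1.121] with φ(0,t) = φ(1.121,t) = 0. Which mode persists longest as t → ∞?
Eigenvalues: λₙ = 4.5n²π²/1.121².
First three modes:
  n=1: λ₁ = 4.5π²/1.121² ≈ 35.343
  n=2: λ₂ = 18π²/1.121² ≈ 141.371 (4× faster decay)
  n=3: λ₃ = 40.5π²/1.121² ≈ 318.085 (9× faster decay)
As t → ∞, higher modes decay exponentially faster. The n=1 mode dominates: φ ~ c₁ sin(πx/1.121) e^{-λ₁t}.
Decay rate: λ₁ = 4.5π²/1.121² ≈ 35.343.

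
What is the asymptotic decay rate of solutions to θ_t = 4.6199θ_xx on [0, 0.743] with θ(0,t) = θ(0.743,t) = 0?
Eigenvalues: λₙ = 4.6199n²π²/0.743².
First three modes:
  n=1: λ₁ = 4.6199π²/0.743² ≈ 82.595
  n=2: λ₂ = 18.4796π²/0.743² ≈ 330.381 (4× faster decay)
  n=3: λ₃ = 41.5791π²/0.743² ≈ 743.357 (9× faster decay)
As t → ∞, higher modes decay exponentially faster. The n=1 mode dominates: θ ~ c₁ sin(πx/0.743) e^{-λ₁t}.
Decay rate: λ₁ = 4.6199π²/0.743² ≈ 82.595.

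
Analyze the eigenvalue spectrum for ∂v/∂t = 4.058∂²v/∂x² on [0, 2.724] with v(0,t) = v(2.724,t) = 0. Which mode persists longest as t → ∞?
Eigenvalues: λₙ = 4.058n²π²/2.724².
First three modes:
  n=1: λ₁ = 4.058π²/2.724² ≈ 5.398
  n=2: λ₂ = 16.232π²/2.724² ≈ 21.59 (4× faster decay)
  n=3: λ₃ = 36.522π²/2.724² ≈ 48.578 (9× faster decay)
As t → ∞, higher modes decay exponentially faster. The n=1 mode dominates: v ~ c₁ sin(πx/2.724) e^{-λ₁t}.
Decay rate: λ₁ = 4.058π²/2.724² ≈ 5.398.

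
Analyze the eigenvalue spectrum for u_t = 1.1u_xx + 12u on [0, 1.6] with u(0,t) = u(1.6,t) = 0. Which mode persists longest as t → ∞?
Eigenvalues: λₙ = 1.1n²π²/1.6² - 12.
First three modes:
  n=1: λ₁ = 1.1π²/1.6² - 12 ≈ -7.759
  n=2: λ₂ = 4.4π²/1.6² - 12 ≈ 4.963
  n=3: λ₃ = 9.9π²/1.6² - 12 ≈ 26.168
Since 1.1π²/1.6² ≈ 4.241 < 12, λ₁ < 0.
The n=1 mode grows fastest (−λₙ is largest for n=1) → dominates.
Asymptotic: u ~ c₁ sin(πx/1.6) e^{7.759t} (exponential growth at rate −λ₁ ≈ 7.759).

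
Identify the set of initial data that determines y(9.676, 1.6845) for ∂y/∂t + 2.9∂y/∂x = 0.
A single point: x = 4.79095. The characteristic through (9.676, 1.6845) is x - 2.9t = const, so x = 9.676 - 2.9·1.6845 = 4.79095.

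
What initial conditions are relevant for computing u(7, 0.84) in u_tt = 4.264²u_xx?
Domain of dependence: [3.41824, 10.58176]. Signals travel at speed 4.264, so data within |x - 7| ≤ 4.264·0.84 = 3.58176 can reach the point.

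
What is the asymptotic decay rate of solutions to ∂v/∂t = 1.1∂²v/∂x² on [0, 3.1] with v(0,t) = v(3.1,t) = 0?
Eigenvalues: λₙ = 1.1n²π²/3.1².
First three modes:
  n=1: λ₁ = 1.1π²/3.1² ≈ 1.13
  n=2: λ₂ = 4.4π²/3.1² ≈ 4.519 (4× faster decay)
  n=3: λ₃ = 9.9π²/3.1² ≈ 10.167 (9× faster decay)
As t → ∞, higher modes decay exponentially faster. The n=1 mode dominates: v ~ c₁ sin(πx/3.1) e^{-λ₁t}.
Decay rate: λ₁ = 1.1π²/3.1² ≈ 1.13.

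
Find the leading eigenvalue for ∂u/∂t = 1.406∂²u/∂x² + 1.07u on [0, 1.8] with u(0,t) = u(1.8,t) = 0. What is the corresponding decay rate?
Eigenvalues: λₙ = 1.406n²π²/1.8² - 1.07.
First three modes:
  n=1: λ₁ = 1.406π²/1.8² - 1.07 ≈ 3.213
  n=2: λ₂ = 5.624π²/1.8² - 1.07 ≈ 16.062
  n=3: λ₃ = 12.654π²/1.8² - 1.07 ≈ 37.476
Since 1.406π²/1.8² ≈ 4.283 > 1.07, all λₙ > 0.
The n=1 mode decays slowest → dominates as t → ∞.
Asymptotic: u ~ c₁ sin(πx/1.8) e^{-λ₁t} with decay rate λ₁ ≈ 3.213.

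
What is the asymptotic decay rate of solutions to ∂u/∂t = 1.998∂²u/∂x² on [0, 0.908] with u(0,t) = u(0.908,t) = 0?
Eigenvalues: λₙ = 1.998n²π²/0.908².
First three modes:
  n=1: λ₁ = 1.998π²/0.908² ≈ 23.918
  n=2: λ₂ = 7.992π²/0.908² ≈ 95.672 (4× faster decay)
  n=3: λ₃ = 17.982π²/0.908² ≈ 215.261 (9× faster decay)
As t → ∞, higher modes decay exponentially faster. The n=1 mode dominates: u ~ c₁ sin(πx/0.908) e^{-λ₁t}.
Decay rate: λ₁ = 1.998π²/0.908² ≈ 23.918.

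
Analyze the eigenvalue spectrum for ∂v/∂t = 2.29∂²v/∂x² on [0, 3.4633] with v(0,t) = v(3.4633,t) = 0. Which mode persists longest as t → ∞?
Eigenvalues: λₙ = 2.29n²π²/3.4633².
First three modes:
  n=1: λ₁ = 2.29π²/3.4633² ≈ 1.884
  n=2: λ₂ = 9.16π²/3.4633² ≈ 7.537 (4× faster decay)
  n=3: λ₃ = 20.61π²/3.4633² ≈ 16.959 (9× faster decay)
As t → ∞, higher modes decay exponentially faster. The n=1 mode dominates: v ~ c₁ sin(πx/3.4633) e^{-λ₁t}.
Decay rate: λ₁ = 2.29π²/3.4633² ≈ 1.884.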